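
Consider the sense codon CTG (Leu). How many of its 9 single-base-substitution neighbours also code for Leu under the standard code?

4

Position 1: TTG → 1 synonymous.
Position 2: none → 0 synonymous.
Position 3: CTT, CTC, CTA → 3 synonymous.
Total: 1 + 0 + 3 = 4.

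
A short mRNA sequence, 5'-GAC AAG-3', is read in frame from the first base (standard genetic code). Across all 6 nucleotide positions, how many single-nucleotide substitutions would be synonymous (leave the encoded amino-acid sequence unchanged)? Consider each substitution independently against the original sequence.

2

Codon 1 (GAC, Asp): 1 synonymous substitution.
Codon 2 (AAG, Lys): 1 synonymous substitution.
Total: 1 + 1 = 2.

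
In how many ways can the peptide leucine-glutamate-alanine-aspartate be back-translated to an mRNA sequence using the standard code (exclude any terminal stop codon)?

96

Leu: 6 codons.
Glu: 2 codons.
Ala: 4 codons.
Asp: 2 codons.
6 × 2 × 4 × 2 = 96.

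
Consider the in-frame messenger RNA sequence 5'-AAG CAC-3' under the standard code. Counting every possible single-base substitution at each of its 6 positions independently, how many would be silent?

Codon 1 (AAG, Lys): 1 synonymous substitution.
Codon 2 (CAC, His): 1 synonymous substitution.
Total: 1 + 1 = 2.

2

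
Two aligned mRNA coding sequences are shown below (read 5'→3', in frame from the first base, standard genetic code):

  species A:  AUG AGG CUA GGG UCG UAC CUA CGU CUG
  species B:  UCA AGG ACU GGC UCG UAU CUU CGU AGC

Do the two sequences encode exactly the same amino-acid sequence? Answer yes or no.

Codon 1: AUG Met / UCA Ser — nonsynonymous.
Codon 2: AGG Arg / AGG Arg — identical.
Codon 3: CUA Leu / ACU Thr — nonsynonymous.
Codon 4: GGG Gly / GGC Gly — synonymous.
Codon 5: UCG Ser / UCG Ser — identical.
Codon 6: UAC Tyr / UAU Tyr — synonymous.
Codon 7: CUA Leu / CUU Leu — synonymous.
Codon 8: CGU Arg / CGU Arg — identical.
Codon 9: CUG Leu / AGC Ser — nonsynonymous.
Nonsynonymous differences: 3 → different protein.

no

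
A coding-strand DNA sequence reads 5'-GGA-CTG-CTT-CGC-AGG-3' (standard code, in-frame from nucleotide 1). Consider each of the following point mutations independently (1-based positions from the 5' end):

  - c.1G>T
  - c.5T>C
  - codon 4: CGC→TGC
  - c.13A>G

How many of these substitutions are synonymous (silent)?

0

Codon 1: GGA (Gly) → TGA (Stop) — nonsense.
Codon 2: CTG (Leu) → CCG (Pro) — missense.
Codon 4: CGC (Arg) → TGC (Cys) — missense.
Codon 5: AGG (Arg) → GGG (Gly) — missense.
Synonymous: 0 of 4.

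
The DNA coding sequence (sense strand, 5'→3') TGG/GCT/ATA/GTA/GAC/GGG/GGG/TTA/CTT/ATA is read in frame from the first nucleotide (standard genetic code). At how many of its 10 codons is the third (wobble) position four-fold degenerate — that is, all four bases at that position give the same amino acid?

Codon 1 TGG (Trp): third position 1-fold.
Codon 2 GCT (Ala): third position 4-fold.
Codon 3 ATA (Ile): third position 3-fold.
Codon 4 GTA (Val): third position 4-fold.
Codon 5 GAC (Asp): third position 2-fold.
Codon 6 GGG (Gly): third position 4-fold.
Codon 7 GGG (Gly): third position 4-fold.
Codon 8 TTA (Leu): third position 2-fold.
Codon 9 CTT (Leu): third position 4-fold.
Codon 10 ATA (Ile): third position 3-fold.
Four-fold degenerate third positions: 5.

5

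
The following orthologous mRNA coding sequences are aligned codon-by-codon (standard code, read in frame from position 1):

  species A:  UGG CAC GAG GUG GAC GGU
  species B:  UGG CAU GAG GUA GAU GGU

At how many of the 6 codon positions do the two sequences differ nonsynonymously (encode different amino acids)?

Codon 1: UGG Trp / UGG Trp — identical.
Codon 2: CAC His / CAU His — synonymous.
Codon 3: GAG Glu / GAG Glu — identical.
Codon 4: GUG Val / GUA Val — synonymous.
Codon 5: GAC Asp / GAU Asp — synonymous.
Codon 6: GGU Gly / GGU Gly — identical.
Nonsynonymous differences: 0.

0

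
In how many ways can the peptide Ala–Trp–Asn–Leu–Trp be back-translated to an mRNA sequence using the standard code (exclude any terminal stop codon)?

48

Ala: 4 codons.
Trp: 1 codon.
Asn: 2 codons.
Leu: 6 codons.
Trp: 1 codon.
4 × 1 × 2 × 6 × 1 = 48.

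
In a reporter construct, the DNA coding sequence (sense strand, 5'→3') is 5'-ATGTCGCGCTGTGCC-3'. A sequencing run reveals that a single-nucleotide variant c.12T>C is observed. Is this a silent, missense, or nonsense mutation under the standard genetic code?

Position 12 falls in codon 4: TGT → Cys.
After the substitution the codon is TGC → Cys.
Both encode Cys, so the change is synonymous.

silent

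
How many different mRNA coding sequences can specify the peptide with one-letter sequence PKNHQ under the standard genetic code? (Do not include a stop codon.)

Pro: 4 codons.
Lys: 2 codons.
Asn: 2 codons.
His: 2 codons.
Gln: 2 codons.
4 × 2 × 2 × 2 × 2 = 64.

64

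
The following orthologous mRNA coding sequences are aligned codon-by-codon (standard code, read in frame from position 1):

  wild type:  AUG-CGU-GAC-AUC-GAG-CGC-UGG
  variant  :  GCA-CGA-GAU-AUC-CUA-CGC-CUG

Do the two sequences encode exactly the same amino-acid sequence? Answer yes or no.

Codon 1: AUG Met / GCA Ala — nonsynonymous.
Codon 2: CGU Arg / CGA Arg — synonymous.
Codon 3: GAC Asp / GAU Asp — synonymous.
Codon 4: AUC Ile / AUC Ile — identical.
Codon 5: GAG Glu / CUA Leu — nonsynonymous.
Codon 6: CGC Arg / CGC Arg — identical.
Codon 7: UGG Trp / CUG Leu — nonsynonymous.
Nonsynonymous differences: 3 → different protein.

no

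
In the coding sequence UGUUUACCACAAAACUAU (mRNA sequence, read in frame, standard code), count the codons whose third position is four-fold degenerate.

Codon 1 UGU (Cys): third position 2-fold.
Codon 2 UUA (Leu): third position 2-fold.
Codon 3 CCA (Pro): third position 4-fold.
Codon 4 CAA (Gln): third position 2-fold.
Codon 5 AAC (Asn): third position 2-fold.
Codon 6 UAU (Tyr): third position 2-fold.
Four-fold degenerate third positions: 1.

1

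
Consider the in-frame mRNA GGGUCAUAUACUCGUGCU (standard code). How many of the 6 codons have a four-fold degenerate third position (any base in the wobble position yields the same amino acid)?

Codon 1 GGG (Gly): third position 4-fold.
Codon 2 UCA (Ser): third position 4-fold.
Codon 3 UAU (Tyr): third position 2-fold.
Codon 4 ACU (Thr): third position 4-fold.
Codon 5 CGU (Arg): third position 4-fold.
Codon 6 GCU (Ala): third position 4-fold.
Four-fold degenerate third positions: 5.

5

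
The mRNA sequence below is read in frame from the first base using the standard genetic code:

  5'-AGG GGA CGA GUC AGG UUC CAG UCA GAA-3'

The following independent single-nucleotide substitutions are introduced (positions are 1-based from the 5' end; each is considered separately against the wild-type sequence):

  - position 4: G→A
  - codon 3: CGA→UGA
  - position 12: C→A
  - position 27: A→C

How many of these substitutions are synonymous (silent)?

1

Codon 2: GGA (Gly) → AGA (Arg) — missense.
Codon 3: CGA (Arg) → UGA (Stop) — nonsense.
Codon 4: GUC (Val) → GUA (Val) — synonymous.
Codon 9: GAA (Glu) → GAC (Asp) — missense.
Synonymous: 1 of 4.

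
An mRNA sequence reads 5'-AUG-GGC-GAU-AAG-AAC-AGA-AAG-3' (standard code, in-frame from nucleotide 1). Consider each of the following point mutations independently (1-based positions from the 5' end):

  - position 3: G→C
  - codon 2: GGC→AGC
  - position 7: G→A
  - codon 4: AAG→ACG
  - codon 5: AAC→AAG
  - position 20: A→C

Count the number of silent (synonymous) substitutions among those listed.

0

Codon 1: AUG (Met) → AUC (Ile) — missense.
Codon 2: GGC (Gly) → AGC (Ser) — missense.
Codon 3: GAU (Asp) → AAU (Asn) — missense.
Codon 4: AAG (Lys) → ACG (Thr) — missense.
Codon 5: AAC (Asn) → AAG (Lys) — missense.
Codon 7: AAG (Lys) → ACG (Thr) — missense.
Synonymous: 0 of 6.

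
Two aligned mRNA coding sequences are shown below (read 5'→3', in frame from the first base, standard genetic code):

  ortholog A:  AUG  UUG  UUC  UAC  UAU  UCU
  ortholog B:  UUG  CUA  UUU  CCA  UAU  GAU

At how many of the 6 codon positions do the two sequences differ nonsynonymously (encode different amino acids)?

Codon 1: AUG Met / UUG Leu — nonsynonymous.
Codon 2: UUG Leu / CUA Leu — synonymous.
Codon 3: UUC Phe / UUU Phe — synonymous.
Codon 4: UAC Tyr / CCA Pro — nonsynonymous.
Codon 5: UAU Tyr / UAU Tyr — identical.
Codon 6: UCU Ser / GAU Asp — nonsynonymous.
Nonsynonymous differences: 3.

3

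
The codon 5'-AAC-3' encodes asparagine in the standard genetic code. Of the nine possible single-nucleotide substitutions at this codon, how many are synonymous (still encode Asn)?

Position 1: none → 0 synonymous.
Position 2: none → 0 synonymous.
Position 3: AAU → 1 synonymous.
Total: 0 + 0 + 1 = 1.

1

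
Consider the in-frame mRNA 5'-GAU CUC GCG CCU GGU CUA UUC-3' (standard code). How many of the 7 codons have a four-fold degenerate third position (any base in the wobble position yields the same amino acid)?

Codon 1 GAU (Asp): third position 2-fold.
Codon 2 CUC (Leu): third position 4-fold.
Codon 3 GCG (Ala): third position 4-fold.
Codon 4 CCU (Pro): third position 4-fold.
Codon 5 GGU (Gly): third position 4-fold.
Codon 6 CUA (Leu): third position 4-fold.
Codon 7 UUC (Phe): third position 2-fold.
Four-fold degenerate third positions: 5.

5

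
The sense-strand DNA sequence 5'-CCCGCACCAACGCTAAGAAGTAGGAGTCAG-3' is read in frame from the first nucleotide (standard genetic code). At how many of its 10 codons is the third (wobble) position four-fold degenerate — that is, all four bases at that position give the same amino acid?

Codon 1 CCC (Pro): third position 4-fold.
Codon 2 GCA (Ala): third position 4-fold.
Codon 3 CCA (Pro): third position 4-fold.
Codon 4 ACG (Thr): third position 4-fold.
Codon 5 CTA (Leu): third position 4-fold.
Codon 6 AGA (Arg): third position 2-fold.
Codon 7 AGT (Ser): third position 2-fold.
Codon 8 AGG (Arg): third position 2-fold.
Codon 9 AGT (Ser): third position 2-fold.
Codon 10 CAG (Gln): third position 2-fold.
Four-fold degenerate third positions: 5.

5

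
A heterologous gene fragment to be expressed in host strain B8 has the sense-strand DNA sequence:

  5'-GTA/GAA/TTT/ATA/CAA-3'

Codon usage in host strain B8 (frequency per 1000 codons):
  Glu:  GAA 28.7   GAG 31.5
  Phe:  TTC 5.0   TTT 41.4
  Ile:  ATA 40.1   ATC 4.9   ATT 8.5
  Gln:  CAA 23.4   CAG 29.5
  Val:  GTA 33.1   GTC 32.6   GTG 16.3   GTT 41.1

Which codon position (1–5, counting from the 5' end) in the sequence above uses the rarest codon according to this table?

5

Codon 1 GTA (Val): 33.1 per 1000.
Codon 2 GAA (Glu): 28.7 per 1000.
Codon 3 TTT (Phe): 41.4 per 1000.
Codon 4 ATA (Ile): 40.1 per 1000.
Codon 5 CAA (Gln): 23.4 per 1000.
Lowest frequency is 23.4 at codon 5.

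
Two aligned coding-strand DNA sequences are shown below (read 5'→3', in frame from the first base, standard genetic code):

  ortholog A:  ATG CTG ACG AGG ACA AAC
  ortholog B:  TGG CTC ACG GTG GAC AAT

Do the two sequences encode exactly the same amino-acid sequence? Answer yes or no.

no

Codon 1: ATG Met / TGG Trp — nonsynonymous.
Codon 2: CTG Leu / CTC Leu — synonymous.
Codon 3: ACG Thr / ACG Thr — identical.
Codon 4: AGG Arg / GTG Val — nonsynonymous.
Codon 5: ACA Thr / GAC Asp — nonsynonymous.
Codon 6: AAC Asn / AAT Asn — synonymous.
Nonsynonymous differences: 3 → different protein.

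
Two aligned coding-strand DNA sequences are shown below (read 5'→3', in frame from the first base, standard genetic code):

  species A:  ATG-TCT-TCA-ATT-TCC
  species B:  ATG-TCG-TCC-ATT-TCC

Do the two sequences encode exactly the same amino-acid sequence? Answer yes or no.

yes

Codon 1: ATG Met / ATG Met — identical.
Codon 2: TCT Ser / TCG Ser — synonymous.
Codon 3: TCA Ser / TCC Ser — synonymous.
Codon 4: ATT Ile / ATT Ile — identical.
Codon 5: TCC Ser / TCC Ser — identical.
Nonsynonymous differences: 0 → same protein.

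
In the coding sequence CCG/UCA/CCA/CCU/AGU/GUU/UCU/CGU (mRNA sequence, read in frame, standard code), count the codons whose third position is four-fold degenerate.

Codon 1 CCG (Pro): third position 4-fold.
Codon 2 UCA (Ser): third position 4-fold.
Codon 3 CCA (Pro): third position 4-fold.
Codon 4 CCU (Pro): third position 4-fold.
Codon 5 AGU (Ser): third position 2-fold.
Codon 6 GUU (Val): third position 4-fold.
Codon 7 UCU (Ser): third position 4-fold.
Codon 8 CGU (Arg): third position 4-fold.
Four-fold degenerate third positions: 7.

7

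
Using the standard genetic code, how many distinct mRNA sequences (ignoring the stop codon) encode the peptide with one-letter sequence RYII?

Arg: 6 codons.
Tyr: 2 codons.
Ile: 3 codons.
Ile: 3 codons.
6 × 2 × 3 × 3 = 108.

108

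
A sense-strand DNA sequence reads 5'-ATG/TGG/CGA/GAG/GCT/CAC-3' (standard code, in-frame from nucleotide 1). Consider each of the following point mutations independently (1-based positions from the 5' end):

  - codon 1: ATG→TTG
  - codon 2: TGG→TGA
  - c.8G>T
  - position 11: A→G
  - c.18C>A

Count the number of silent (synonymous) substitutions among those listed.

0

Codon 1: ATG (Met) → TTG (Leu) — missense.
Codon 2: TGG (Trp) → TGA (Stop) — nonsense.
Codon 3: CGA (Arg) → CTA (Leu) — missense.
Codon 4: GAG (Glu) → GGG (Gly) — missense.
Codon 6: CAC (His) → CAA (Gln) — missense.
Synonymous: 0 of 5.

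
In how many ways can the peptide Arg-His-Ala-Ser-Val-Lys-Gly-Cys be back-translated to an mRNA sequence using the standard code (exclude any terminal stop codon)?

Arg: 6 codons.
His: 2 codons.
Ala: 4 codons.
Ser: 6 codons.
Val: 4 codons.
Lys: 2 codons.
Gly: 4 codons.
Cys: 2 codons.
6 × 2 × 4 × 6 × 4 × 2 × 4 × 2 = 18432.

18432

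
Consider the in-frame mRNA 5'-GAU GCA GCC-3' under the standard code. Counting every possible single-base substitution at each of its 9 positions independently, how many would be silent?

Codon 1 (GAU, Asp): 1 synonymous substitution.
Codon 2 (GCA, Ala): 3 synonymous substitutions.
Codon 3 (GCC, Ala): 3 synonymous substitutions.
Total: 1 + 3 + 3 = 7.

7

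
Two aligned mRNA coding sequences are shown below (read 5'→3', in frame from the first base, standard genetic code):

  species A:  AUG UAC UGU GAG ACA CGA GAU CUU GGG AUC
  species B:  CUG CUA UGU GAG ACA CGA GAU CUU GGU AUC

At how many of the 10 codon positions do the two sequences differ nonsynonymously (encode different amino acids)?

Codon 1: AUG Met / CUG Leu — nonsynonymous.
Codon 2: UAC Tyr / CUA Leu — nonsynonymous.
Codon 3: UGU Cys / UGU Cys — identical.
Codon 4: GAG Glu / GAG Glu — identical.
Codon 5: ACA Thr / ACA Thr — identical.
Codon 6: CGA Arg / CGA Arg — identical.
Codon 7: GAU Asp / GAU Asp — identical.
Codon 8: CUU Leu / CUU Leu — identical.
Codon 9: GGG Gly / GGU Gly — synonymous.
Codon 10: AUC Ile / AUC Ile — identical.
Nonsynonymous differences: 2.

2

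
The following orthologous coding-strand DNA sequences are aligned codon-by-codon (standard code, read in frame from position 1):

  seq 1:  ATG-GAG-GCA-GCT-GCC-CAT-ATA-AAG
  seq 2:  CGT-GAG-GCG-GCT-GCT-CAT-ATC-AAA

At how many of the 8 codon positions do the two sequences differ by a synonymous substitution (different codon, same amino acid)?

Codon 1: ATG Met / CGT Arg — nonsynonymous.
Codon 2: GAG Glu / GAG Glu — identical.
Codon 3: GCA Ala / GCG Ala — synonymous.
Codon 4: GCT Ala / GCT Ala — identical.
Codon 5: GCC Ala / GCT Ala — synonymous.
Codon 6: CAT His / CAT His — identical.
Codon 7: ATA Ile / ATC Ile — synonymous.
Codon 8: AAG Lys / AAA Lys — synonymous.
Synonymous differences: 4.

4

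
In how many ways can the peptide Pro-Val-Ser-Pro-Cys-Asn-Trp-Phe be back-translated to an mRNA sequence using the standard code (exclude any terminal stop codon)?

3072

Pro: 4 codons.
Val: 4 codons.
Ser: 6 codons.
Pro: 4 codons.
Cys: 2 codons.
Asn: 2 codons.
Trp: 1 codon.
Phe: 2 codons.
4 × 4 × 6 × 4 × 2 × 2 × 1 × 2 = 3072.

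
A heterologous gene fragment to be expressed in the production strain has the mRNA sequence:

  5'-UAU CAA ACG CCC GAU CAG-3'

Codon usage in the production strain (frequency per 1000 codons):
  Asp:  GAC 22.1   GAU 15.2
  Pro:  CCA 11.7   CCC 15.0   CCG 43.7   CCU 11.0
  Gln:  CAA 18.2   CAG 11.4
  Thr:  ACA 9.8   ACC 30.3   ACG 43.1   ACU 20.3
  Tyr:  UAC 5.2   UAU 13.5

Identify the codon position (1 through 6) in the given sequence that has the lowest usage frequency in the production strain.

Codon 1 UAU (Tyr): 13.5 per 1000.
Codon 2 CAA (Gln): 18.2 per 1000.
Codon 3 ACG (Thr): 43.1 per 1000.
Codon 4 CCC (Pro): 15.0 per 1000.
Codon 5 GAU (Asp): 15.2 per 1000.
Codon 6 CAG (Gln): 11.4 per 1000.
Lowest frequency is 11.4 at codon 6.

6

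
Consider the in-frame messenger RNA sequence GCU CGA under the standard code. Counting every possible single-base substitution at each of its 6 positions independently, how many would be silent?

7

Codon 1 (GCU, Ala): 3 synonymous substitutions.
Codon 2 (CGA, Arg): 4 synonymous substitutions.
Total: 3 + 4 = 7.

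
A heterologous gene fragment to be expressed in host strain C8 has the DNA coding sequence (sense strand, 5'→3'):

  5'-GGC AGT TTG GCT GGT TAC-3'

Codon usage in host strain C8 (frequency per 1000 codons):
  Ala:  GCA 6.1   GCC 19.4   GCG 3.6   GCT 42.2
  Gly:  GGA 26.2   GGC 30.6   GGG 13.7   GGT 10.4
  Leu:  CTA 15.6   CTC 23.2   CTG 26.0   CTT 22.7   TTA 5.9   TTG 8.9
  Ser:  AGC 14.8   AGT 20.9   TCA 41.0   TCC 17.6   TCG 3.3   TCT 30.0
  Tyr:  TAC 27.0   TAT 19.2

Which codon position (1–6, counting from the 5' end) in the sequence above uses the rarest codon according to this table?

3

Codon 1 GGC (Gly): 30.6 per 1000.
Codon 2 AGT (Ser): 20.9 per 1000.
Codon 3 TTG (Leu): 8.9 per 1000.
Codon 4 GCT (Ala): 42.2 per 1000.
Codon 5 GGT (Gly): 10.4 per 1000.
Codon 6 TAC (Tyr): 27.0 per 1000.
Lowest frequency is 8.9 at codon 3.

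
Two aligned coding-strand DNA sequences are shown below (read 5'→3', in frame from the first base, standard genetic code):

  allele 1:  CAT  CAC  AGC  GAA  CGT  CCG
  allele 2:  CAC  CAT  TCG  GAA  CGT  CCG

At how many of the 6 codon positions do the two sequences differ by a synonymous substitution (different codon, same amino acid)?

Codon 1: CAT His / CAC His — synonymous.
Codon 2: CAC His / CAT His — synonymous.
Codon 3: AGC Ser / TCG Ser — synonymous.
Codon 4: GAA Glu / GAA Glu — identical.
Codon 5: CGT Arg / CGT Arg — identical.
Codon 6: CCG Pro / CCG Pro — identical.
Synonymous differences: 3.

3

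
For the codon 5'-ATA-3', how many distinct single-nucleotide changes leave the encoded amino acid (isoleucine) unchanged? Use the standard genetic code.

Position 1: none → 0 synonymous.
Position 2: none → 0 synonymous.
Position 3: ATT, ATC → 2 synonymous.
Total: 0 + 0 + 2 = 2.

2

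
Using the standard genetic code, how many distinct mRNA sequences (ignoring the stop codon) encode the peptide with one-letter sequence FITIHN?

288

Phe: 2 codons.
Ile: 3 codons.
Thr: 4 codons.
Ile: 3 codons.
His: 2 codons.
Asn: 2 codons.
2 × 3 × 4 × 3 × 2 × 2 = 288.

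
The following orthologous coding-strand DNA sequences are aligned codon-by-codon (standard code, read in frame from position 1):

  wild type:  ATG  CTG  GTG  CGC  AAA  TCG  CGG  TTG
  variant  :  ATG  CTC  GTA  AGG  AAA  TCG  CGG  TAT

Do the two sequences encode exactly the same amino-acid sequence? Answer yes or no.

no

Codon 1: ATG Met / ATG Met — identical.
Codon 2: CTG Leu / CTC Leu — synonymous.
Codon 3: GTG Val / GTA Val — synonymous.
Codon 4: CGC Arg / AGG Arg — synonymous.
Codon 5: AAA Lys / AAA Lys — identical.
Codon 6: TCG Ser / TCG Ser — identical.
Codon 7: CGG Arg / CGG Arg — identical.
Codon 8: TTG Leu / TAT Tyr — nonsynonymous.
Nonsynonymous differences: 1 → different protein.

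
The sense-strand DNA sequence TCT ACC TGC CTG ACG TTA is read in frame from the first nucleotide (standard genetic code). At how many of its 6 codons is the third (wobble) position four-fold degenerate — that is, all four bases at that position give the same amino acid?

Codon 1 TCT (Ser): third position 4-fold.
Codon 2 ACC (Thr): third position 4-fold.
Codon 3 TGC (Cys): third position 2-fold.
Codon 4 CTG (Leu): third position 4-fold.
Codon 5 ACG (Thr): third position 4-fold.
Codon 6 TTA (Leu): third position 2-fold.
Four-fold degenerate third positions: 4.

4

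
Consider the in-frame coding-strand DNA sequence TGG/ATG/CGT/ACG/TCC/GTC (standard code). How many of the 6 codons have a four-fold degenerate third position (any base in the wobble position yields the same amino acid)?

4

Codon 1 TGG (Trp): third position 1-fold.
Codon 2 ATG (Met): third position 1-fold.
Codon 3 CGT (Arg): third position 4-fold.
Codon 4 ACG (Thr): third position 4-fold.
Codon 5 TCC (Ser): third position 4-fold.
Codon 6 GTC (Val): third position 4-fold.
Four-fold degenerate third positions: 4.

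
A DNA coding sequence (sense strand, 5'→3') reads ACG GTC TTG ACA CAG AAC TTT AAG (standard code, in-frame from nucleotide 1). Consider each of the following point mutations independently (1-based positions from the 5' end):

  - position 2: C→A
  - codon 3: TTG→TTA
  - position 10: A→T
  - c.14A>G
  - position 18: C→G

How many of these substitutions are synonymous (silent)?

Codon 1: ACG (Thr) → AAG (Lys) — missense.
Codon 3: TTG (Leu) → TTA (Leu) — synonymous.
Codon 4: ACA (Thr) → TCA (Ser) — missense.
Codon 5: CAG (Gln) → CGG (Arg) — missense.
Codon 6: AAC (Asn) → AAG (Lys) — missense.
Synonymous: 1 of 5.

1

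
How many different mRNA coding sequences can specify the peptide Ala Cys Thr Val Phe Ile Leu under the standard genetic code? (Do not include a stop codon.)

Ala: 4 codons.
Cys: 2 codons.
Thr: 4 codons.
Val: 4 codons.
Phe: 2 codons.
Ile: 3 codons.
Leu: 6 codons.
4 × 2 × 4 × 4 × 2 × 3 × 6 = 4608.

4608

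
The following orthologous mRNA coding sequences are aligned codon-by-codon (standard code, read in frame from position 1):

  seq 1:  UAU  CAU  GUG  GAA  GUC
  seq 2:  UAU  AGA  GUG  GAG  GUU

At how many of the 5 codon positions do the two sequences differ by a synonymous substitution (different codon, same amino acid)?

Codon 1: UAU Tyr / UAU Tyr — identical.
Codon 2: CAU His / AGA Arg — nonsynonymous.
Codon 3: GUG Val / GUG Val — identical.
Codon 4: GAA Glu / GAG Glu — synonymous.
Codon 5: GUC Val / GUU Val — synonymous.
Synonymous differences: 2.

2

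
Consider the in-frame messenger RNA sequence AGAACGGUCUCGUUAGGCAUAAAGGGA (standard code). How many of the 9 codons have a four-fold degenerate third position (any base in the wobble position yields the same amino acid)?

5

Codon 1 AGA (Arg): third position 2-fold.
Codon 2 ACG (Thr): third position 4-fold.
Codon 3 GUC (Val): third position 4-fold.
Codon 4 UCG (Ser): third position 4-fold.
Codon 5 UUA (Leu): third position 2-fold.
Codon 6 GGC (Gly): third position 4-fold.
Codon 7 AUA (Ile): third position 3-fold.
Codon 8 AAG (Lys): third position 2-fold.
Codon 9 GGA (Gly): third position 4-fold.
Four-fold degenerate third positions: 5.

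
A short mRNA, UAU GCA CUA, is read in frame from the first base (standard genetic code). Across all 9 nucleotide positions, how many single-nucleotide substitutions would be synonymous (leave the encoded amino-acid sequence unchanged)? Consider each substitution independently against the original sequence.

8

Codon 1 (UAU, Tyr): 1 synonymous substitution.
Codon 2 (GCA, Ala): 3 synonymous substitutions.
Codon 3 (CUA, Leu): 4 synonymous substitutions.
Total: 1 + 3 + 4 = 8.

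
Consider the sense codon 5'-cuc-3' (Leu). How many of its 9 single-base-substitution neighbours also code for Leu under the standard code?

3

Position 1: none → 0 synonymous.
Position 2: none → 0 synonymous.
Position 3: CUU, CUA, CUG → 3 synonymous.
Total: 0 + 0 + 3 = 3.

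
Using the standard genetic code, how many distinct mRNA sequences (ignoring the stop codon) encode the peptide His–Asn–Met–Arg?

24

His: 2 codons.
Asn: 2 codons.
Met: 1 codon.
Arg: 6 codons.
2 × 2 × 1 × 6 = 24.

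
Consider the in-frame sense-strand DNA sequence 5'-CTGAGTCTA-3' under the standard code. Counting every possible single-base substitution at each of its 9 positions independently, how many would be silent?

Codon 1 (CTG, Leu): 4 synonymous substitutions.
Codon 2 (AGT, Ser): 1 synonymous substitution.
Codon 3 (CTA, Leu): 4 synonymous substitutions.
Total: 4 + 1 + 4 = 9.

9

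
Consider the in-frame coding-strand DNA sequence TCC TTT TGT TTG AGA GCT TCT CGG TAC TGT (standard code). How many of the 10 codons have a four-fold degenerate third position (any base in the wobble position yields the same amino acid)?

4

Codon 1 TCC (Ser): third position 4-fold.
Codon 2 TTT (Phe): third position 2-fold.
Codon 3 TGT (Cys): third position 2-fold.
Codon 4 TTG (Leu): third position 2-fold.
Codon 5 AGA (Arg): third position 2-fold.
Codon 6 GCT (Ala): third position 4-fold.
Codon 7 TCT (Ser): third position 4-fold.
Codon 8 CGG (Arg): third position 4-fold.
Codon 9 TAC (Tyr): third position 2-fold.
Codon 10 TGT (Cys): third position 2-fold.
Four-fold degenerate third positions: 4.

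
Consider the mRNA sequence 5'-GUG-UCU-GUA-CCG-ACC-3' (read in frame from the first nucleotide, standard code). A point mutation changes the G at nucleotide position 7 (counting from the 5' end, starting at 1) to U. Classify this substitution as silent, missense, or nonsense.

missense

Position 7 falls in codon 3: GUA → Val.
After the substitution the codon is UUA → Leu.
Val ≠ Leu, so this is a missense mutation.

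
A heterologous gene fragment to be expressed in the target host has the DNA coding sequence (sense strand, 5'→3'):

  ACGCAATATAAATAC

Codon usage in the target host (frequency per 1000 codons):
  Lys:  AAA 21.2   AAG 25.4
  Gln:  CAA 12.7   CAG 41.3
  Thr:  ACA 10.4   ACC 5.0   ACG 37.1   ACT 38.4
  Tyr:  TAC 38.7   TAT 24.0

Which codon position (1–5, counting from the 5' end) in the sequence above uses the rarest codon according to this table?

2

Codon 1 ACG (Thr): 37.1 per 1000.
Codon 2 CAA (Gln): 12.7 per 1000.
Codon 3 TAT (Tyr): 24.0 per 1000.
Codon 4 AAA (Lys): 21.2 per 1000.
Codon 5 TAC (Tyr): 38.7 per 1000.
Lowest frequency is 12.7 at codon 2.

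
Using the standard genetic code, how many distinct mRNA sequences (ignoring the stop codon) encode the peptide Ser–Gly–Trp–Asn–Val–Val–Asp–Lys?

Ser: 6 codons.
Gly: 4 codons.
Trp: 1 codon.
Asn: 2 codons.
Val: 4 codons.
Val: 4 codons.
Asp: 2 codons.
Lys: 2 codons.
6 × 4 × 1 × 2 × 4 × 4 × 2 × 2 = 3072.

3072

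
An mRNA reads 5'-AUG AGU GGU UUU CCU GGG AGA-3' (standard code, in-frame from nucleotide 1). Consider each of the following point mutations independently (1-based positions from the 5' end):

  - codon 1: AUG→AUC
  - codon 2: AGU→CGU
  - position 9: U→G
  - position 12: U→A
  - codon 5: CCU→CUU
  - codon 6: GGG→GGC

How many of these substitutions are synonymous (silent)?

2

Codon 1: AUG (Met) → AUC (Ile) — missense.
Codon 2: AGU (Ser) → CGU (Arg) — missense.
Codon 3: GGU (Gly) → GGG (Gly) — synonymous.
Codon 4: UUU (Phe) → UUA (Leu) — missense.
Codon 5: CCU (Pro) → CUU (Leu) — missense.
Codon 6: GGG (Gly) → GGC (Gly) — synonymous.
Synonymous: 2 of 6.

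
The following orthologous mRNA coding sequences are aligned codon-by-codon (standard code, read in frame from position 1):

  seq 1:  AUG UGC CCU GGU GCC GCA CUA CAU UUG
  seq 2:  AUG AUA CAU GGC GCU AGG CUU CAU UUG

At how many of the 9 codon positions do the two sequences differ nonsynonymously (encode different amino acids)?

Codon 1: AUG Met / AUG Met — identical.
Codon 2: UGC Cys / AUA Ile — nonsynonymous.
Codon 3: CCU Pro / CAU His — nonsynonymous.
Codon 4: GGU Gly / GGC Gly — synonymous.
Codon 5: GCC Ala / GCU Ala — synonymous.
Codon 6: GCA Ala / AGG Arg — nonsynonymous.
Codon 7: CUA Leu / CUU Leu — synonymous.
Codon 8: CAU His / CAU His — identical.
Codon 9: UUG Leu / UUG Leu — identical.
Nonsynonymous differences: 3.

3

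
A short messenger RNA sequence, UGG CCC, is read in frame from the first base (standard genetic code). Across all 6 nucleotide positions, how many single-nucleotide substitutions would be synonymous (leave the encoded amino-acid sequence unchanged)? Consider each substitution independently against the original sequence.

3

Codon 1 (UGG, Trp): 0 synonymous substitutions.
Codon 2 (CCC, Pro): 3 synonymous substitutions.
Total: 0 + 3 = 3.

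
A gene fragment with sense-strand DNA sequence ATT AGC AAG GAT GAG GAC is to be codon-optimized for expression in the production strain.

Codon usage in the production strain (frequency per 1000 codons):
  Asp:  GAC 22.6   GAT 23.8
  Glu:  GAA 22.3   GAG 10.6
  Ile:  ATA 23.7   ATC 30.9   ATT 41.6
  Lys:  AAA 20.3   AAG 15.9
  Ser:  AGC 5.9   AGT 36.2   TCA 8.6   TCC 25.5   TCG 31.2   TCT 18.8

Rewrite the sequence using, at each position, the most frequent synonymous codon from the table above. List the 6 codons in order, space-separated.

ATT AGT AAA GAT GAA GAT

Codon 1 (Ile): best is ATT at 41.6.
Codon 2 (Ser): best is AGT at 36.2.
Codon 3 (Lys): best is AAA at 20.3.
Codon 4 (Asp): best is GAT at 23.8.
Codon 5 (Glu): best is GAA at 22.3.
Codon 6 (Asp): best is GAT at 23.8.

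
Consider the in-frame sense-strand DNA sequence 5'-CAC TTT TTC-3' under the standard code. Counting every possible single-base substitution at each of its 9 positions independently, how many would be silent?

3

Codon 1 (CAC, His): 1 synonymous substitution.
Codon 2 (TTT, Phe): 1 synonymous substitution.
Codon 3 (TTC, Phe): 1 synonymous substitution.
Total: 1 + 1 + 1 = 3.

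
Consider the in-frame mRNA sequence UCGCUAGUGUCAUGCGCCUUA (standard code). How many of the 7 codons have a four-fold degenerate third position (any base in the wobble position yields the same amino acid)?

Codon 1 UCG (Ser): third position 4-fold.
Codon 2 CUA (Leu): third position 4-fold.
Codon 3 GUG (Val): third position 4-fold.
Codon 4 UCA (Ser): third position 4-fold.
Codon 5 UGC (Cys): third position 2-fold.
Codon 6 GCC (Ala): third position 4-fold.
Codon 7 UUA (Leu): third position 2-fold.
Four-fold degenerate third positions: 5.

5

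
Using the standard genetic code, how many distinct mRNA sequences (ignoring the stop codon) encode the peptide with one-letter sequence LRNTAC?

2304

Leu: 6 codons.
Arg: 6 codons.
Asn: 2 codons.
Thr: 4 codons.
Ala: 4 codons.
Cys: 2 codons.
6 × 6 × 2 × 4 × 4 × 2 = 2304.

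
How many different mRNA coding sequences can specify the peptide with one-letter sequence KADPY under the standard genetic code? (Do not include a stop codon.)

128

Lys: 2 codons.
Ala: 4 codons.
Asp: 2 codons.
Pro: 4 codons.
Tyr: 2 codons.
2 × 4 × 2 × 4 × 2 = 128.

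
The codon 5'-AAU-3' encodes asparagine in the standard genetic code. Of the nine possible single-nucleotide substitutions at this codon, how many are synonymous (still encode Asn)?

Position 1: none → 0 synonymous.
Position 2: none → 0 synonymous.
Position 3: AAC → 1 synonymous.
Total: 0 + 0 + 1 = 1.

1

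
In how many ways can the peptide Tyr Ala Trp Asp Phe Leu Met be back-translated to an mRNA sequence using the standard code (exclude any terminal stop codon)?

Tyr: 2 codons.
Ala: 4 codons.
Trp: 1 codon.
Asp: 2 codons.
Phe: 2 codons.
Leu: 6 codons.
Met: 1 codon.
2 × 4 × 1 × 2 × 2 × 6 × 1 = 192.

192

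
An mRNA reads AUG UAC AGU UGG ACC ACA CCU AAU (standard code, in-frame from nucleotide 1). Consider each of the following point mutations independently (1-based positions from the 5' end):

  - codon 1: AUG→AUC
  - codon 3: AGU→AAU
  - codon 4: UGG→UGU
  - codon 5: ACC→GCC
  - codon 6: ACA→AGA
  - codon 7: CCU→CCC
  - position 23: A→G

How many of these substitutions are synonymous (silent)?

Codon 1: AUG (Met) → AUC (Ile) — missense.
Codon 3: AGU (Ser) → AAU (Asn) — missense.
Codon 4: UGG (Trp) → UGU (Cys) — missense.
Codon 5: ACC (Thr) → GCC (Ala) — missense.
Codon 6: ACA (Thr) → AGA (Arg) — missense.
Codon 7: CCU (Pro) → CCC (Pro) — synonymous.
Codon 8: AAU (Asn) → AGU (Ser) — missense.
Synonymous: 1 of 7.

1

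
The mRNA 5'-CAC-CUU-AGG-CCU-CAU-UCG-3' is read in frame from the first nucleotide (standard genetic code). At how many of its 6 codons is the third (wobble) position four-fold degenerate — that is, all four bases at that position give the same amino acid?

3

Codon 1 CAC (His): third position 2-fold.
Codon 2 CUU (Leu): third position 4-fold.
Codon 3 AGG (Arg): third position 2-fold.
Codon 4 CCU (Pro): third position 4-fold.
Codon 5 CAU (His): third position 2-fold.
Codon 6 UCG (Ser): third position 4-fold.
Four-fold degenerate third positions: 3.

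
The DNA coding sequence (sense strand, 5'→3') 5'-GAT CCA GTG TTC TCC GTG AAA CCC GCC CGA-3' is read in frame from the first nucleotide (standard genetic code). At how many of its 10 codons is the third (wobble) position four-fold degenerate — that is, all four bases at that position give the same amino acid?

Codon 1 GAT (Asp): third position 2-fold.
Codon 2 CCA (Pro): third position 4-fold.
Codon 3 GTG (Val): third position 4-fold.
Codon 4 TTC (Phe): third position 2-fold.
Codon 5 TCC (Ser): third position 4-fold.
Codon 6 GTG (Val): third position 4-fold.
Codon 7 AAA (Lys): third position 2-fold.
Codon 8 CCC (Pro): third position 4-fold.
Codon 9 GCC (Ala): third position 4-fold.
Codon 10 CGA (Arg): third position 4-fold.
Four-fold degenerate third positions: 7.

7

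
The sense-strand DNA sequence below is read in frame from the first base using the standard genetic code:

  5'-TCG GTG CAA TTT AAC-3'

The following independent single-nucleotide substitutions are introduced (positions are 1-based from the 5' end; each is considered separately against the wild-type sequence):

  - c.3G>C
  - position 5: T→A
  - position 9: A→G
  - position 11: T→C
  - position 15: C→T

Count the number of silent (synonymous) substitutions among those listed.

3

Codon 1: TCG (Ser) → TCC (Ser) — synonymous.
Codon 2: GTG (Val) → GAG (Glu) — missense.
Codon 3: CAA (Gln) → CAG (Gln) — synonymous.
Codon 4: TTT (Phe) → TCT (Ser) — missense.
Codon 5: AAC (Asn) → AAT (Asn) — synonymous.
Synonymous: 3 of 5.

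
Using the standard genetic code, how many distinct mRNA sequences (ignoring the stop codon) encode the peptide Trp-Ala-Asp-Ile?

24

Trp: 1 codon.
Ala: 4 codons.
Asp: 2 codons.
Ile: 3 codons.
1 × 4 × 2 × 3 = 24.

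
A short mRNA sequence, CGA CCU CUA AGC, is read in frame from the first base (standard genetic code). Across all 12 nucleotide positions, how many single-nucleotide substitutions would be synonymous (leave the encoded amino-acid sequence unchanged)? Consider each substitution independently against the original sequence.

Codon 1 (CGA, Arg): 4 synonymous substitutions.
Codon 2 (CCU, Pro): 3 synonymous substitutions.
Codon 3 (CUA, Leu): 4 synonymous substitutions.
Codon 4 (AGC, Ser): 1 synonymous substitution.
Total: 4 + 3 + 4 + 1 = 12.

12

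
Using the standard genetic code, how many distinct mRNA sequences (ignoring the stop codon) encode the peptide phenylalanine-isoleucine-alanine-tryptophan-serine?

144

Phe: 2 codons.
Ile: 3 codons.
Ala: 4 codons.
Trp: 1 codon.
Ser: 6 codons.
2 × 3 × 4 × 1 × 6 = 144.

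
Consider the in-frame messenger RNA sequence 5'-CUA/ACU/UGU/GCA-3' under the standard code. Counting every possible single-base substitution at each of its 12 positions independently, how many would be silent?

Codon 1 (CUA, Leu): 4 synonymous substitutions.
Codon 2 (ACU, Thr): 3 synonymous substitutions.
Codon 3 (UGU, Cys): 1 synonymous substitution.
Codon 4 (GCA, Ala): 3 synonymous substitutions.
Total: 4 + 3 + 1 + 3 = 11.

11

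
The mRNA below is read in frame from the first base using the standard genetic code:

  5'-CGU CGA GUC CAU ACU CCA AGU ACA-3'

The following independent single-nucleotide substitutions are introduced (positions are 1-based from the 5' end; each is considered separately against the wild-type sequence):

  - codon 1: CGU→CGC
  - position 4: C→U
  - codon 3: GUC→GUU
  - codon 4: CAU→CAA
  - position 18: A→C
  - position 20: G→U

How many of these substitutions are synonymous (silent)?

Codon 1: CGU (Arg) → CGC (Arg) — synonymous.
Codon 2: CGA (Arg) → UGA (Stop) — nonsense.
Codon 3: GUC (Val) → GUU (Val) — synonymous.
Codon 4: CAU (His) → CAA (Gln) — missense.
Codon 6: CCA (Pro) → CCC (Pro) — synonymous.
Codon 7: AGU (Ser) → AUU (Ile) — missense.
Synonymous: 3 of 6.

3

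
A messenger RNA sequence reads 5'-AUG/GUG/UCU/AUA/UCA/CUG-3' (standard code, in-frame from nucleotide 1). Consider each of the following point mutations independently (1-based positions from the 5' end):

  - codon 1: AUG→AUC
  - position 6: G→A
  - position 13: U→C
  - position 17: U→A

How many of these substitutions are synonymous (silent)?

1

Codon 1: AUG (Met) → AUC (Ile) — missense.
Codon 2: GUG (Val) → GUA (Val) — synonymous.
Codon 5: UCA (Ser) → CCA (Pro) — missense.
Codon 6: CUG (Leu) → CAG (Gln) — missense.
Synonymous: 1 of 4.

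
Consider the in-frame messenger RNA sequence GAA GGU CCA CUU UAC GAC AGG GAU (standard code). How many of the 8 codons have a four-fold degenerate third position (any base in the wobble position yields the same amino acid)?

Codon 1 GAA (Glu): third position 2-fold.
Codon 2 GGU (Gly): third position 4-fold.
Codon 3 CCA (Pro): third position 4-fold.
Codon 4 CUU (Leu): third position 4-fold.
Codon 5 UAC (Tyr): third position 2-fold.
Codon 6 GAC (Asp): third position 2-fold.
Codon 7 AGG (Arg): third position 2-fold.
Codon 8 GAU (Asp): third position 2-fold.
Four-fold degenerate third positions: 3.

3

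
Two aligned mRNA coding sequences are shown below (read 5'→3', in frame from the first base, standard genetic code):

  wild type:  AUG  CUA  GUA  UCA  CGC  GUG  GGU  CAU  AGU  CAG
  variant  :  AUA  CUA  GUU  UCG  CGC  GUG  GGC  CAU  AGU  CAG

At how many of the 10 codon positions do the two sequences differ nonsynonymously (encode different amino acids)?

1

Codon 1: AUG Met / AUA Ile — nonsynonymous.
Codon 2: CUA Leu / CUA Leu — identical.
Codon 3: GUA Val / GUU Val — synonymous.
Codon 4: UCA Ser / UCG Ser — synonymous.
Codon 5: CGC Arg / CGC Arg — identical.
Codon 6: GUG Val / GUG Val — identical.
Codon 7: GGU Gly / GGC Gly — synonymous.
Codon 8: CAU His / CAU His — identical.
Codon 9: AGU Ser / AGU Ser — identical.
Codon 10: CAG Gln / CAG Gln — identical.
Nonsynonymous differences: 1.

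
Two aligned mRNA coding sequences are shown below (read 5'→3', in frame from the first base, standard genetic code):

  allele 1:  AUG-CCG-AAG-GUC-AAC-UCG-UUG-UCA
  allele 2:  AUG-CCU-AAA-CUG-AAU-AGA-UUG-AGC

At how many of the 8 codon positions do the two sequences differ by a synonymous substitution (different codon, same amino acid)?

Codon 1: AUG Met / AUG Met — identical.
Codon 2: CCG Pro / CCU Pro — synonymous.
Codon 3: AAG Lys / AAA Lys — synonymous.
Codon 4: GUC Val / CUG Leu — nonsynonymous.
Codon 5: AAC Asn / AAU Asn — synonymous.
Codon 6: UCG Ser / AGA Arg — nonsynonymous.
Codon 7: UUG Leu / UUG Leu — identical.
Codon 8: UCA Ser / AGC Ser — synonymous.
Synonymous differences: 4.

4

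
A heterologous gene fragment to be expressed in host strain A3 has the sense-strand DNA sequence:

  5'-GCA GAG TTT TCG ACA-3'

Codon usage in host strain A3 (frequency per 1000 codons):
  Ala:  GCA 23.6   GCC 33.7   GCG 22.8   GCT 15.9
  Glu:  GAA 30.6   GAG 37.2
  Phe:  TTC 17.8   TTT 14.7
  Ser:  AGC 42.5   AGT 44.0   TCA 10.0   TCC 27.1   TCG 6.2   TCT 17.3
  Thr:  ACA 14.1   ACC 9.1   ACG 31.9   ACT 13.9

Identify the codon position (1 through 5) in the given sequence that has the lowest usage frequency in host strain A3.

4

Codon 1 GCA (Ala): 23.6 per 1000.
Codon 2 GAG (Glu): 37.2 per 1000.
Codon 3 TTT (Phe): 14.7 per 1000.
Codon 4 TCG (Ser): 6.2 per 1000.
Codon 5 ACA (Thr): 14.1 per 1000.
Lowest frequency is 6.2 at codon 4.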